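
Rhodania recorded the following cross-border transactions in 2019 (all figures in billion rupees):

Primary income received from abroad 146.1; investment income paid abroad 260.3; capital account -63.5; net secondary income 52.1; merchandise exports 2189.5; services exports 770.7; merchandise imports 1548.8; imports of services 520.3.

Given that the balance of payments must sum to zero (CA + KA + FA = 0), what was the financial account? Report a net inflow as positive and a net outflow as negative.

Goods balance = 2189.5 - 1548.8 = 640.7
Services balance = 770.7 - 520.3 = 250.4
Trade balance (goods + services) = 640.7 + 250.4 = 891.1
Net primary income = 146.1 - 260.3 = -114.2
Net secondary income = 52.1
Current account = 891.1 + (-114.2) + 52.1 = 829.0
Financial account = -(829.0 + (-63.5)) = -765.5

-765.5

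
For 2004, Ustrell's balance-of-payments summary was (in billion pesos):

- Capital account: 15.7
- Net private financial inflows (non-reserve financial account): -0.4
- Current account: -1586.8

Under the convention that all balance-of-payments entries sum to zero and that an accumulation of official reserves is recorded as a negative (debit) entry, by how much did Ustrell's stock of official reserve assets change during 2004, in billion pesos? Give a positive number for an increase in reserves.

-1571.5

Official reserve transactions balance = -((-1586.8) + 15.7 + (-0.4)) = 1571.5
An accumulation of reserves is recorded as a debit (negative entry), so the change in the stock of reserves is the negative of that balance.
Change in official reserves = -(1571.5) = -1571.5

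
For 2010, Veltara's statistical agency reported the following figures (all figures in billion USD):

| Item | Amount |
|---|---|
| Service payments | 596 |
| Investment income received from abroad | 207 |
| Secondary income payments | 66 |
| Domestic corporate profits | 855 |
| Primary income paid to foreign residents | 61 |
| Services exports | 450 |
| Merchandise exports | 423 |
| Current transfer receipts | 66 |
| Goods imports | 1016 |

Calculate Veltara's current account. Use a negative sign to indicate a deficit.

-593

Goods balance = 423 - 1016 = -593
Services balance = 450 - 596 = -146
Trade balance (goods + services) = -593 + (-146) = -739
Net primary income = 207 - 61 = 146
Net secondary income = 66 - 66 = 0
Current account = -739 + 146 + 0 = -593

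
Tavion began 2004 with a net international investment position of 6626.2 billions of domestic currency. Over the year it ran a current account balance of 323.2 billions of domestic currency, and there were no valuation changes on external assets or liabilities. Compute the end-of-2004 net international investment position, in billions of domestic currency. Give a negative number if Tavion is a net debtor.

6949.4

With no valuation effects, change in NIIP = current account = 323.2
End-of-year NIIP = 6626.2 + 323.2 = 6949.4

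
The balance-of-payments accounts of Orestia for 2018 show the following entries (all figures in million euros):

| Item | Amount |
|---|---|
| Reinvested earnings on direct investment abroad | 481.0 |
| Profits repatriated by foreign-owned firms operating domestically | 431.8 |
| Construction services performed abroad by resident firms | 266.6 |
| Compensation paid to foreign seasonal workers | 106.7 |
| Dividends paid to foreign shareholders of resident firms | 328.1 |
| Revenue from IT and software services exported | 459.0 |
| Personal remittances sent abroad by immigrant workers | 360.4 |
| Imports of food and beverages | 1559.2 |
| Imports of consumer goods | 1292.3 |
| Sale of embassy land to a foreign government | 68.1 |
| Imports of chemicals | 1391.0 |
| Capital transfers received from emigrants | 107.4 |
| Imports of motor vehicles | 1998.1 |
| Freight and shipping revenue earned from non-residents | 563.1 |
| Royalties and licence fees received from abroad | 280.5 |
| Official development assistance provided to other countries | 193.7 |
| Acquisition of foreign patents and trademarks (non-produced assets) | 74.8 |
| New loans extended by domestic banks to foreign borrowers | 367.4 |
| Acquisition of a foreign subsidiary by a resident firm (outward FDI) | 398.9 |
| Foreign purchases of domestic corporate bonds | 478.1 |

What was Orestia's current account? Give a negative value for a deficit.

Goods: -1998.1 - 1559.2 - 1292.3 - 1391.0 = -6240.6
Services: 563.1 + 459.0 + 280.5 + 266.6 = 1569.2
Primary income: -328.1 - 106.7 + 481.0 - 431.8 = -385.6
Secondary income: -193.7 - 360.4 = -554.1
Current account = (-6240.6) + 1569.2 + (-385.6) + (-554.1) = -5611.1
(Excluded from the current account — capital account: sale of embassy land to a foreign government 68.1, capital transfers received from emigrants 107.4, acquisition of foreign patents and trademarks (non-produced assets) 74.8; financial account: new loans extended by domestic banks to foreign borrowers 367.4, acquisition of a foreign subsidiary by a resident firm (outward FDI) 398.9, foreign purchases of domestic corporate bonds 478.1.)

-5611.1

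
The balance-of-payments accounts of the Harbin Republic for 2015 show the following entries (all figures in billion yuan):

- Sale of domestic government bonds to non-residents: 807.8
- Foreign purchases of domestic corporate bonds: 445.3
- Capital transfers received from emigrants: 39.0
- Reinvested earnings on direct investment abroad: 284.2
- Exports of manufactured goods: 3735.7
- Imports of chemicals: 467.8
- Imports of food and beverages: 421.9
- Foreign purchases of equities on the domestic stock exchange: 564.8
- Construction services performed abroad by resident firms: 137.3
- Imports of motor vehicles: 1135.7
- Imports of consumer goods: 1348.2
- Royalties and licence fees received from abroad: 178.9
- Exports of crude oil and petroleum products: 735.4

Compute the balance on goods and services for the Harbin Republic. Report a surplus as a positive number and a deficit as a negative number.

Goods: 735.4 - 421.9 - 1348.2 - 467.8 + 3735.7 - 1135.7 = 1097.5
Services: 178.9 + 137.3 = 316.2
Trade balance = 1097.5 + 316.2 = 1413.7
(Excluded from the trade balance — financial account: sale of domestic government bonds to non-residents 807.8, foreign purchases of domestic corporate bonds 445.3, foreign purchases of equities on the domestic stock exchange 564.8; capital account: capital transfers received from emigrants 39.0; primary income: reinvested earnings on direct investment abroad 284.2.)

1413.7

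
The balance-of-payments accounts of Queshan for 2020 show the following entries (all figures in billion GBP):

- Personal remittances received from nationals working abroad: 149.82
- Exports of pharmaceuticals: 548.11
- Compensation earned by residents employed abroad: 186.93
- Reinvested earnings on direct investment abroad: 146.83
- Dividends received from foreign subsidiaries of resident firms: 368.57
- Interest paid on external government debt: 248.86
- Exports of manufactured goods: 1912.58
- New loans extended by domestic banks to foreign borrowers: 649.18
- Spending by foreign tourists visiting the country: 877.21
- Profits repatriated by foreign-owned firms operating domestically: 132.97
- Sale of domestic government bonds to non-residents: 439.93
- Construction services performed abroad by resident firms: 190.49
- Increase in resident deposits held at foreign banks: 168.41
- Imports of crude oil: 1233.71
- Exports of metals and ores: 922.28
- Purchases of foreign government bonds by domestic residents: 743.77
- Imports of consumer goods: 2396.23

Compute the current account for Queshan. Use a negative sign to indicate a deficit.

Goods: 548.11 - 2396.23 + 922.28 - 1233.71 + 1912.58 = -246.97
Services: 190.49 + 877.21 = 1067.70
Primary income: 146.83 - 248.86 - 132.97 + 186.93 + 368.57 = 320.50
Secondary income: 149.82
Current account = (-246.97) + 1067.70 + 320.50 + 149.82 = 1291.05
(Excluded from the current account — financial account: new loans extended by domestic banks to foreign borrowers 649.18, sale of domestic government bonds to non-residents 439.93, increase in resident deposits held at foreign banks 168.41, purchases of foreign government bonds by domestic residents 743.77.)

1291.05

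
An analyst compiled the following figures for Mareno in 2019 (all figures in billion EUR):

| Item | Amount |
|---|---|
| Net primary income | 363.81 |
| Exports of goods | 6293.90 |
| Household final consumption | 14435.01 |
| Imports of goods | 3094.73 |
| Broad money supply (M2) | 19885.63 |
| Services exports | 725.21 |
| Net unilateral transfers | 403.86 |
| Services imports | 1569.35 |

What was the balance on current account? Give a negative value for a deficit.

3122.70

Goods balance = 6293.90 - 3094.73 = 3199.17
Services balance = 725.21 - 1569.35 = -844.14
Trade balance (goods + services) = 3199.17 + (-844.14) = 2355.03
Net primary income = 363.81
Net secondary income = 403.86
Current account = 2355.03 + 363.81 + 403.86 = 3122.70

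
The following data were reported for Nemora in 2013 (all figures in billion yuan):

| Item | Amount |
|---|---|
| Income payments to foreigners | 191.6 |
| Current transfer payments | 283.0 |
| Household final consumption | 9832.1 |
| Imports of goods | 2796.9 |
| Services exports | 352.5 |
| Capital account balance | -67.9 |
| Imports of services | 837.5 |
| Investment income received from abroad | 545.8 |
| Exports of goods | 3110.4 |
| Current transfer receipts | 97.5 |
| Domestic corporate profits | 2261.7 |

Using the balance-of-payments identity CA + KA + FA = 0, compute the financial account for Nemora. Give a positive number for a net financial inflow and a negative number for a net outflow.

Goods balance = 3110.4 - 2796.9 = 313.5
Services balance = 352.5 - 837.5 = -485.0
Trade balance (goods + services) = 313.5 + (-485.0) = -171.5
Net primary income = 545.8 - 191.6 = 354.2
Net secondary income = 97.5 - 283.0 = -185.5
Current account = -171.5 + 354.2 + (-185.5) = -2.8
Financial account = -(-2.8 + (-67.9)) = 70.7

70.7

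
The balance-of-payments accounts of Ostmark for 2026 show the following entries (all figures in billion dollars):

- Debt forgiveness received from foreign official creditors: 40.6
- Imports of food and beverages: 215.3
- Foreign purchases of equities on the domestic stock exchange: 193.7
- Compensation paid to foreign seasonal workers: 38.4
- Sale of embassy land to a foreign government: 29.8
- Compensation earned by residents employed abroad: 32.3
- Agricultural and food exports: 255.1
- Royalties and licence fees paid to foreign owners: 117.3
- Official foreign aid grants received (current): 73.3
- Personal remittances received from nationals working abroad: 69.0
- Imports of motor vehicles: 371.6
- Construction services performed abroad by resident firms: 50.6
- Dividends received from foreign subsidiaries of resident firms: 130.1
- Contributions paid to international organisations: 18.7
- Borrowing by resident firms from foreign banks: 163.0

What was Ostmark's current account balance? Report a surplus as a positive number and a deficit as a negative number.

Goods: -215.3 - 371.6 + 255.1 = -331.8
Services: 50.6 - 117.3 = -66.7
Primary income: -38.4 + 130.1 + 32.3 = 124.0
Secondary income: -18.7 + 69.0 + 73.3 = 123.6
Current account = (-331.8) + (-66.7) + 124.0 + 123.6 = -150.9
(Excluded from the current account — capital account: debt forgiveness received from foreign official creditors 40.6, sale of embassy land to a foreign government 29.8; financial account: foreign purchases of equities on the domestic stock exchange 193.7, borrowing by resident firms from foreign banks 163.0.)

-150.9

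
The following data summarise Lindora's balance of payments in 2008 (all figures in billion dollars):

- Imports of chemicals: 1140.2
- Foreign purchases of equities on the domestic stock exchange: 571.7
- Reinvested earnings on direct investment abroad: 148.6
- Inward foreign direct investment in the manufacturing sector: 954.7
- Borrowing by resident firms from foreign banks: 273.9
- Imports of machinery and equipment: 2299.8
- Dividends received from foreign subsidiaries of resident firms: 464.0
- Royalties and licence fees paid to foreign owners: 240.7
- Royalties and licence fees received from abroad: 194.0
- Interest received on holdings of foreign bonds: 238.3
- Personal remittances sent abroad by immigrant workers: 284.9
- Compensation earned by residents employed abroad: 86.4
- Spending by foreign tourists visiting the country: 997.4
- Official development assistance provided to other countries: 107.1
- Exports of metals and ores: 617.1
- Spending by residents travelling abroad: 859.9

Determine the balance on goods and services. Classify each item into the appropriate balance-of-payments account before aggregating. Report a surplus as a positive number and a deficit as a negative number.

Goods: 617.1 - 1140.2 - 2299.8 = -2822.9
Services: -859.9 + 194.0 - 240.7 + 997.4 = 90.8
Trade balance = -2822.9 + 90.8 = -2732.1
(Excluded from the trade balance — financial account: foreign purchases of equities on the domestic stock exchange 571.7, inward foreign direct investment in the manufacturing sector 954.7, borrowing by resident firms from foreign banks 273.9; primary income: reinvested earnings on direct investment abroad 148.6, dividends received from foreign subsidiaries of resident firms 464.0, interest received on holdings of foreign bonds 238.3, compensation earned by residents employed abroad 86.4; secondary income: personal remittances sent abroad by immigrant workers 284.9, official development assistance provided to other countries 107.1.)

-2732.1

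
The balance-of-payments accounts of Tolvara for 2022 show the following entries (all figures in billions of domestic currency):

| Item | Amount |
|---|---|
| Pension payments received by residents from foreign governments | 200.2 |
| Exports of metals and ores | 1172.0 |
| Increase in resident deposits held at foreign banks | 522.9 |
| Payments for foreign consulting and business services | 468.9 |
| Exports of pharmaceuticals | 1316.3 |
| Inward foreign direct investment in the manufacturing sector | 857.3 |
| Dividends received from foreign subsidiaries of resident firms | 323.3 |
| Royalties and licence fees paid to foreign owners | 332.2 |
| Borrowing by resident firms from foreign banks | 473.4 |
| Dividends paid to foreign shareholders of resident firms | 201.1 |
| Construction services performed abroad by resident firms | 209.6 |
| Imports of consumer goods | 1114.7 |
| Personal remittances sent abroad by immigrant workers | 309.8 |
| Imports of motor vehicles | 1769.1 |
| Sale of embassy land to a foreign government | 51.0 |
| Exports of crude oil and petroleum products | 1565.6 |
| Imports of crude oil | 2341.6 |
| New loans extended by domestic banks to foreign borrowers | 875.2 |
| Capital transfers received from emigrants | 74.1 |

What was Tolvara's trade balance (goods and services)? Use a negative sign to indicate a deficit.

-1763.0

Goods: -2341.6 - 1114.7 + 1316.3 + 1565.6 - 1769.1 + 1172.0 = -1171.5
Services: 209.6 - 468.9 - 332.2 = -591.5
Trade balance = -1171.5 + (-591.5) = -1763.0
(Excluded from the trade balance — secondary income: pension payments received by residents from foreign governments 200.2, personal remittances sent abroad by immigrant workers 309.8; financial account: increase in resident deposits held at foreign banks 522.9, inward foreign direct investment in the manufacturing sector 857.3, borrowing by resident firms from foreign banks 473.4, new loans extended by domestic banks to foreign borrowers 875.2; primary income: dividends received from foreign subsidiaries of resident firms 323.3, dividends paid to foreign shareholders of resident firms 201.1; capital account: sale of embassy land to a foreign government 51.0, capital transfers received from emigrants 74.1.)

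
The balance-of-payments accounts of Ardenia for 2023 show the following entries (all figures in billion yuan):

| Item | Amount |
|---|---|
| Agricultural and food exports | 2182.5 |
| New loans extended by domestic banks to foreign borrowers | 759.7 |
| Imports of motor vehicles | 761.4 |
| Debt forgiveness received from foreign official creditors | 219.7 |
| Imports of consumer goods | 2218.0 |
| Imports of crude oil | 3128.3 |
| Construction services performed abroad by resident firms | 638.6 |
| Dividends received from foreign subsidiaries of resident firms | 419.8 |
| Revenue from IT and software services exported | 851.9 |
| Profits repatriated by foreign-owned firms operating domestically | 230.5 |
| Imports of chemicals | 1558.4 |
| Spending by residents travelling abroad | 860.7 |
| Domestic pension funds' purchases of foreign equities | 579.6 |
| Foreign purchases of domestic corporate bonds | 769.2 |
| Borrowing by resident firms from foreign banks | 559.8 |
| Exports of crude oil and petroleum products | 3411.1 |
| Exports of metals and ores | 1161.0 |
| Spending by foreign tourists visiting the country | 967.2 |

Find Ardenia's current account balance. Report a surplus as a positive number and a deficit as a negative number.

Goods: 2182.5 - 3128.3 + 1161.0 - 2218.0 - 1558.4 + 3411.1 - 761.4 = -911.5
Services: 967.2 + 638.6 - 860.7 + 851.9 = 1597.0
Primary income: 419.8 - 230.5 = 189.3
Current account = (-911.5) + 1597.0 + 189.3 = 874.8
(Excluded from the current account — financial account: new loans extended by domestic banks to foreign borrowers 759.7, domestic pension funds' purchases of foreign equities 579.6, foreign purchases of domestic corporate bonds 769.2, borrowing by resident firms from foreign banks 559.8; capital account: debt forgiveness received from foreign official creditors 219.7.)

874.8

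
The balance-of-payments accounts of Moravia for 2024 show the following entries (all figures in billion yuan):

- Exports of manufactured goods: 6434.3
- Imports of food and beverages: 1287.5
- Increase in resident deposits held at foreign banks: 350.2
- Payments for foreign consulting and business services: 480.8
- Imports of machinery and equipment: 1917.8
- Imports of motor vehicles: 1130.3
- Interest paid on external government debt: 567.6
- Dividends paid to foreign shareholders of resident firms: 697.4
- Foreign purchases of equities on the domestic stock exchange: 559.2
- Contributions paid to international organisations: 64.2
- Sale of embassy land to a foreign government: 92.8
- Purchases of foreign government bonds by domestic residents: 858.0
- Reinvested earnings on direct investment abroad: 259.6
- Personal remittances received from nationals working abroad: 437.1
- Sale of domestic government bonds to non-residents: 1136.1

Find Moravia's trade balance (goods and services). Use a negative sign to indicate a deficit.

Goods: -1917.8 - 1130.3 + 6434.3 - 1287.5 = 2098.7
Services: -480.8
Trade balance = 2098.7 + (-480.8) = 1617.9
(Excluded from the trade balance — financial account: increase in resident deposits held at foreign banks 350.2, foreign purchases of equities on the domestic stock exchange 559.2, purchases of foreign government bonds by domestic residents 858.0, sale of domestic government bonds to non-residents 1136.1; primary income: interest paid on external government debt 567.6, dividends paid to foreign shareholders of resident firms 697.4, reinvested earnings on direct investment abroad 259.6; secondary income: contributions paid to international organisations 64.2, personal remittances received from nationals working abroad 437.1; capital account: sale of embassy land to a foreign government 92.8.)

1617.9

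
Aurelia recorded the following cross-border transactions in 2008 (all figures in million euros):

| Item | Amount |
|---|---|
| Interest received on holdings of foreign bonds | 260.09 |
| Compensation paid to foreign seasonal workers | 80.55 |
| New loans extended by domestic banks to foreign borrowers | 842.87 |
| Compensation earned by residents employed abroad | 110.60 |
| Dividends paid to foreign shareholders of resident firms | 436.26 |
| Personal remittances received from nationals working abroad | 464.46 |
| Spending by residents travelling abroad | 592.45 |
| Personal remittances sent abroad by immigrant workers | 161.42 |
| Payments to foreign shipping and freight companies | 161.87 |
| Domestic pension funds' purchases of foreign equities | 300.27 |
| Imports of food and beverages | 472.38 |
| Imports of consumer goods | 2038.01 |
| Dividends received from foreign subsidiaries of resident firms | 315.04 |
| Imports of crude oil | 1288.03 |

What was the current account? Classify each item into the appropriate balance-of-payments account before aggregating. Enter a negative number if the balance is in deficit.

Goods: -472.38 - 1288.03 - 2038.01 = -3798.42
Services: -592.45 - 161.87 = -754.32
Primary income: -80.55 - 436.26 + 110.60 + 260.09 + 315.04 = 168.92
Secondary income: 464.46 - 161.42 = 303.04
Current account = (-3798.42) + (-754.32) + 168.92 + 303.04 = -4080.78
(Excluded from the current account — financial account: new loans extended by domestic banks to foreign borrowers 842.87, domestic pension funds' purchases of foreign equities 300.27.)

-4080.78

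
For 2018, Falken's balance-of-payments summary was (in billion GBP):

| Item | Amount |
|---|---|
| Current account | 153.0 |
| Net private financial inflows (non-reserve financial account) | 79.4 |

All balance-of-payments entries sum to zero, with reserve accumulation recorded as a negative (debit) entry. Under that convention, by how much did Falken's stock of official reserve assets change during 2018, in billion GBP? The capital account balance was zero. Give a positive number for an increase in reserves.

Official reserve transactions balance = -(153.0 + 79.4) = -232.4
An accumulation of reserves is recorded as a debit (negative entry), so the change in the stock of reserves is the negative of that balance.
Change in official reserves = -(-232.4) = 232.4

232.4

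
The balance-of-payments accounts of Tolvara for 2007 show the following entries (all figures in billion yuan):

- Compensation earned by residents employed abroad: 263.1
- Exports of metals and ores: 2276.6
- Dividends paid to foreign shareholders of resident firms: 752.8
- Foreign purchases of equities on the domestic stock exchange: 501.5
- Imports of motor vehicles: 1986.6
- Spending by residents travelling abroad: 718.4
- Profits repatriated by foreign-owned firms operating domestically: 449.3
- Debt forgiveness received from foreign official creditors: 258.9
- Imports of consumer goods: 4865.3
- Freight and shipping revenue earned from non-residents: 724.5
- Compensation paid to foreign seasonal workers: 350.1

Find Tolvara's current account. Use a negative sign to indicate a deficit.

-5858.3

Goods: -1986.6 - 4865.3 + 2276.6 = -4575.3
Services: 724.5 - 718.4 = 6.1
Primary income: -752.8 - 449.3 - 350.1 + 263.1 = -1289.1
Current account = (-4575.3) + 6.1 + (-1289.1) = -5858.3
(Excluded from the current account — financial account: foreign purchases of equities on the domestic stock exchange 501.5; capital account: debt forgiveness received from foreign official creditors 258.9.)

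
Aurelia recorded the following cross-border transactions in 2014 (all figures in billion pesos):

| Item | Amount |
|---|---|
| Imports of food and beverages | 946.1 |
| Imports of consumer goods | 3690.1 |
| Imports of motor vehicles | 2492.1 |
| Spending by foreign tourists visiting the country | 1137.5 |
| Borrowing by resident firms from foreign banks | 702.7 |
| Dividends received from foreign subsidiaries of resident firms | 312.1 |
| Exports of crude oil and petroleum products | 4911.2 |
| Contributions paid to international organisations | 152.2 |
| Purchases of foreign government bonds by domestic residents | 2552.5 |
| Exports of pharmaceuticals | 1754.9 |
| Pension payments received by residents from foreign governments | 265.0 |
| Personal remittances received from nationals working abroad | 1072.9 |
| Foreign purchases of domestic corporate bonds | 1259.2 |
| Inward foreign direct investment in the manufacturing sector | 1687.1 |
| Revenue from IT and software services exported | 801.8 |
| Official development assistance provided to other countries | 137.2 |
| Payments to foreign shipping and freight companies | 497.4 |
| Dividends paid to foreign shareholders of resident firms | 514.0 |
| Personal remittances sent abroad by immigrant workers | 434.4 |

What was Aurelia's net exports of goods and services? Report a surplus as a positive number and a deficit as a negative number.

Goods: -2492.1 - 3690.1 + 4911.2 - 946.1 + 1754.9 = -462.2
Services: 801.8 + 1137.5 - 497.4 = 1441.9
Trade balance = -462.2 + 1441.9 = 979.7
(Excluded from the trade balance — financial account: borrowing by resident firms from foreign banks 702.7, purchases of foreign government bonds by domestic residents 2552.5, foreign purchases of domestic corporate bonds 1259.2, inward foreign direct investment in the manufacturing sector 1687.1; primary income: dividends received from foreign subsidiaries of resident firms 312.1, dividends paid to foreign shareholders of resident firms 514.0; secondary income: contributions paid to international organisations 152.2, pension payments received by residents from foreign governments 265.0, personal remittances received from nationals working abroad 1072.9, official development assistance provided to other countries 137.2, personal remittances sent abroad by immigrant workers 434.4.)

979.7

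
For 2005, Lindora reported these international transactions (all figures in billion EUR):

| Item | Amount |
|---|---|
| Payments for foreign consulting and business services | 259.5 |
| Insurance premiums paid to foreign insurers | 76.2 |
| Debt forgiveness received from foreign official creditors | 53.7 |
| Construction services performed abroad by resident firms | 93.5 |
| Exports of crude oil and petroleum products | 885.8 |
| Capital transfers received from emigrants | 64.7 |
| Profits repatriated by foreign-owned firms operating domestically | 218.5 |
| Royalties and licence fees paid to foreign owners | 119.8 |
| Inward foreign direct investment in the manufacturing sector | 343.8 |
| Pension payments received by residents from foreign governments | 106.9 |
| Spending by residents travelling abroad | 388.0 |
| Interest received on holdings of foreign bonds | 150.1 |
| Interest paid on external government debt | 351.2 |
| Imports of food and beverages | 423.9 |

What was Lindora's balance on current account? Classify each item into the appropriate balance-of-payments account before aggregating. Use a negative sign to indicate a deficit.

-600.8

Goods: -423.9 + 885.8 = 461.9
Services: -259.5 + 93.5 - 388.0 - 119.8 - 76.2 = -750.0
Primary income: 150.1 - 218.5 - 351.2 = -419.6
Secondary income: 106.9
Current account = 461.9 + (-750.0) + (-419.6) + 106.9 = -600.8
(Excluded from the current account — capital account: debt forgiveness received from foreign official creditors 53.7, capital transfers received from emigrants 64.7; financial account: inward foreign direct investment in the manufacturing sector 343.8.)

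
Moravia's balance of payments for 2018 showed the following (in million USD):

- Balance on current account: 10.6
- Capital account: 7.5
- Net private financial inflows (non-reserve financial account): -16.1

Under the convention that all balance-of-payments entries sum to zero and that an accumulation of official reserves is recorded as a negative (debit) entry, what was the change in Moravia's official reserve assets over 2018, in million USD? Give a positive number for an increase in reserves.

Official reserve transactions balance = -(10.6 + 7.5 + (-16.1)) = -2.0
An accumulation of reserves is recorded as a debit (negative entry), so the change in the stock of reserves is the negative of that balance.
Change in official reserves = -(-2.0) = 2.0

2.0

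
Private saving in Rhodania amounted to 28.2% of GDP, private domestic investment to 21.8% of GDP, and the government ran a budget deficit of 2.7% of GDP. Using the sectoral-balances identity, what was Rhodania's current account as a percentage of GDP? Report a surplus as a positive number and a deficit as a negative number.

By the sectoral-balances identity, CA = (S_private - I) + (T - G).
Private balance = 28.2 - 21.8 = 6.4
Government balance (T - G) = -2.7
CA = 6.4 + (-2.7) = 3.7

3.7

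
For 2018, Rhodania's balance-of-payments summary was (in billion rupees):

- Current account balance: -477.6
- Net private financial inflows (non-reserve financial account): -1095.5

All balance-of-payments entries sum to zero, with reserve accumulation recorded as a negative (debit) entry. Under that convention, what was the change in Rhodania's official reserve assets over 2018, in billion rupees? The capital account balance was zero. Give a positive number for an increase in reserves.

-1573.1

Official reserve transactions balance = -((-477.6) + (-1095.5)) = 1573.1
An accumulation of reserves is recorded as a debit (negative entry), so the change in the stock of reserves is the negative of that balance.
Change in official reserves = -(1573.1) = -1573.1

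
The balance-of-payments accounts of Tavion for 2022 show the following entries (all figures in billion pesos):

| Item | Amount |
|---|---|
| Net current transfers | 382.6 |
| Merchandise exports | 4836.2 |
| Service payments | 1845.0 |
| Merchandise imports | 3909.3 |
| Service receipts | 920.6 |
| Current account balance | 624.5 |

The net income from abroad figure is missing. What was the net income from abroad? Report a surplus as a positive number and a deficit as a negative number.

239.4

Current account = goods balance + services balance + net primary income + net secondary income
Sum of the known components = 385.1
Net income from abroad = CA - (known components) = 624.5 - 385.1 = 239.4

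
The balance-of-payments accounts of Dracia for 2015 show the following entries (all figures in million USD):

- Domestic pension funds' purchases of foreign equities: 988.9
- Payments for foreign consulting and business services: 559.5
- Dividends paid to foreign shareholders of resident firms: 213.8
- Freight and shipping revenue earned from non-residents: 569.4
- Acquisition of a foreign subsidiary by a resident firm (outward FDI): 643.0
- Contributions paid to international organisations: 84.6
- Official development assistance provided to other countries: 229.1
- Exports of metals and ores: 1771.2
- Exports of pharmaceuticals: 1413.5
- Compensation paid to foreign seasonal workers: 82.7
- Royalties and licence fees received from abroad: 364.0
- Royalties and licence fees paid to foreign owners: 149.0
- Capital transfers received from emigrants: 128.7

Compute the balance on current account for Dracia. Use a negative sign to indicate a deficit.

Goods: 1413.5 + 1771.2 = 3184.7
Services: -149.0 + 569.4 + 364.0 - 559.5 = 224.9
Primary income: -82.7 - 213.8 = -296.5
Secondary income: -84.6 - 229.1 = -313.7
Current account = 3184.7 + 224.9 + (-296.5) + (-313.7) = 2799.4
(Excluded from the current account — financial account: domestic pension funds' purchases of foreign equities 988.9, acquisition of a foreign subsidiary by a resident firm (outward FDI) 643.0; capital account: capital transfers received from emigrants 128.7.)

2799.4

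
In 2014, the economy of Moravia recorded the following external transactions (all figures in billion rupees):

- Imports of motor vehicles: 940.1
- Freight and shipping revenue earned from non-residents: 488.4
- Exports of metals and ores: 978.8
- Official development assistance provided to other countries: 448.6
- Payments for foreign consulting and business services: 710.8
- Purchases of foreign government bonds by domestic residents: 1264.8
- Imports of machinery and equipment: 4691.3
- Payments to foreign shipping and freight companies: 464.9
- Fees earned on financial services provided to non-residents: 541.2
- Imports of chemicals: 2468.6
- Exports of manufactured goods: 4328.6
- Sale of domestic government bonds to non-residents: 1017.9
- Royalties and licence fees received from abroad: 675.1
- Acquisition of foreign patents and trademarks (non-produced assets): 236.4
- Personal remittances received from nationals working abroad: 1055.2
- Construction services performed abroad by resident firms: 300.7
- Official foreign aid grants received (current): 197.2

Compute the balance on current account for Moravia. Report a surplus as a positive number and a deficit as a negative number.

Goods: -2468.6 - 4691.3 + 978.8 + 4328.6 - 940.1 = -2792.6
Services: 675.1 + 541.2 - 710.8 + 300.7 - 464.9 + 488.4 = 829.7
Secondary income: 197.2 + 1055.2 - 448.6 = 803.8
Current account = (-2792.6) + 829.7 + 803.8 = -1159.1
(Excluded from the current account — financial account: purchases of foreign government bonds by domestic residents 1264.8, sale of domestic government bonds to non-residents 1017.9; capital account: acquisition of foreign patents and trademarks (non-produced assets) 236.4.)

-1159.1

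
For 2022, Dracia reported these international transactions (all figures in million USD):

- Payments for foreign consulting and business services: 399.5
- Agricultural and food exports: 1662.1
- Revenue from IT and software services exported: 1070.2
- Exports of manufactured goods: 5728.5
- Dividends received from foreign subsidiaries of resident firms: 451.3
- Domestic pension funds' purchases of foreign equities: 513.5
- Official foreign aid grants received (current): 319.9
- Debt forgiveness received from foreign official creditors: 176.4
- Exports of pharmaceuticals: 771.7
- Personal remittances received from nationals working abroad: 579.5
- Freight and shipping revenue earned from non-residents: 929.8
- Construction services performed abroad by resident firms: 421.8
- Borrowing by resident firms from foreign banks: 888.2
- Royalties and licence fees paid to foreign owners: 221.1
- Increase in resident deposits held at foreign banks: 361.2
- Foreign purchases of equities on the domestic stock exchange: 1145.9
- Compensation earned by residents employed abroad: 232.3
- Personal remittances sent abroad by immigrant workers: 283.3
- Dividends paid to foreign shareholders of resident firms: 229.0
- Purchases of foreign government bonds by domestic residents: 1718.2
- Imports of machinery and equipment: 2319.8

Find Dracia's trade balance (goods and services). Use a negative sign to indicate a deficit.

Goods: -2319.8 + 1662.1 + 771.7 + 5728.5 = 5842.5
Services: 1070.2 - 399.5 + 929.8 - 221.1 + 421.8 = 1801.2
Trade balance = 5842.5 + 1801.2 = 7643.7
(Excluded from the trade balance — primary income: dividends received from foreign subsidiaries of resident firms 451.3, compensation earned by residents employed abroad 232.3, dividends paid to foreign shareholders of resident firms 229.0; financial account: domestic pension funds' purchases of foreign equities 513.5, borrowing by resident firms from foreign banks 888.2, increase in resident deposits held at foreign banks 361.2, foreign purchases of equities on the domestic stock exchange 1145.9, purchases of foreign government bonds by domestic residents 1718.2; secondary income: official foreign aid grants received (current) 319.9, personal remittances received from nationals working abroad 579.5, personal remittances sent abroad by immigrant workers 283.3; capital account: debt forgiveness received from foreign official creditors 176.4.)

7643.7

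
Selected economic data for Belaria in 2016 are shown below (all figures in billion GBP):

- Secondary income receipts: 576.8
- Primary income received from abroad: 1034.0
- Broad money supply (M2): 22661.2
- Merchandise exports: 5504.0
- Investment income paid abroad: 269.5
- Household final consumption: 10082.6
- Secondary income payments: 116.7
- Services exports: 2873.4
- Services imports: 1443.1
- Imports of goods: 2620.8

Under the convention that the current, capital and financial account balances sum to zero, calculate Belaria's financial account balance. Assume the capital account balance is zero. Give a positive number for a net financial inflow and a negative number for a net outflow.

-5538.1

Goods balance = 5504.0 - 2620.8 = 2883.2
Services balance = 2873.4 - 1443.1 = 1430.3
Trade balance (goods + services) = 2883.2 + 1430.3 = 4313.5
Net primary income = 1034.0 - 269.5 = 764.5
Net secondary income = 576.8 - 116.7 = 460.1
Current account = 4313.5 + 764.5 + 460.1 = 5538.1
Financial account = -(5538.1) = -5538.1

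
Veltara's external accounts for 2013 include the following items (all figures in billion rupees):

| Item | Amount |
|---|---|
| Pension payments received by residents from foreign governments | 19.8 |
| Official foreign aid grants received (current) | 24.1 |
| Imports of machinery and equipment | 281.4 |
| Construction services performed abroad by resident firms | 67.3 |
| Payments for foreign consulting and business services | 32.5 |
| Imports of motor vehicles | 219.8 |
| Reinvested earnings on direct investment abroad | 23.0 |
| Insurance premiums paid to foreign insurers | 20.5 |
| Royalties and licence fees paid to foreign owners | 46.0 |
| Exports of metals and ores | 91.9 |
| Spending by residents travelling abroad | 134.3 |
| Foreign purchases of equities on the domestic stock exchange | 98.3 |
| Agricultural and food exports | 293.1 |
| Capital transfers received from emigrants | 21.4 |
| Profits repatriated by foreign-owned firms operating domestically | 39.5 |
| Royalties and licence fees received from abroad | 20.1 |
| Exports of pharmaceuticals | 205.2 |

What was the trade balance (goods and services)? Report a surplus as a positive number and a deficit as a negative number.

-56.9

Goods: -281.4 - 219.8 + 205.2 + 91.9 + 293.1 = 89.0
Services: -134.3 - 32.5 + 67.3 - 20.5 - 46.0 + 20.1 = -145.9
Trade balance = 89.0 + (-145.9) = -56.9
(Excluded from the trade balance — secondary income: pension payments received by residents from foreign governments 19.8, official foreign aid grants received (current) 24.1; primary income: reinvested earnings on direct investment abroad 23.0, profits repatriated by foreign-owned firms operating domestically 39.5; financial account: foreign purchases of equities on the domestic stock exchange 98.3; capital account: capital transfers received from emigrants 21.4.)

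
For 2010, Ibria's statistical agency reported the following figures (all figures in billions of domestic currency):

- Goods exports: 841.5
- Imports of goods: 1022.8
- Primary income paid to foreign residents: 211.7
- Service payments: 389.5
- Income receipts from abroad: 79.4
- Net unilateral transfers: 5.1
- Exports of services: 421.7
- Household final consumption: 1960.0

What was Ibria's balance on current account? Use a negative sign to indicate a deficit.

Goods balance = 841.5 - 1022.8 = -181.3
Services balance = 421.7 - 389.5 = 32.2
Trade balance (goods + services) = -181.3 + 32.2 = -149.1
Net primary income = 79.4 - 211.7 = -132.3
Net secondary income = 5.1
Current account = -149.1 + (-132.3) + 5.1 = -276.3

-276.3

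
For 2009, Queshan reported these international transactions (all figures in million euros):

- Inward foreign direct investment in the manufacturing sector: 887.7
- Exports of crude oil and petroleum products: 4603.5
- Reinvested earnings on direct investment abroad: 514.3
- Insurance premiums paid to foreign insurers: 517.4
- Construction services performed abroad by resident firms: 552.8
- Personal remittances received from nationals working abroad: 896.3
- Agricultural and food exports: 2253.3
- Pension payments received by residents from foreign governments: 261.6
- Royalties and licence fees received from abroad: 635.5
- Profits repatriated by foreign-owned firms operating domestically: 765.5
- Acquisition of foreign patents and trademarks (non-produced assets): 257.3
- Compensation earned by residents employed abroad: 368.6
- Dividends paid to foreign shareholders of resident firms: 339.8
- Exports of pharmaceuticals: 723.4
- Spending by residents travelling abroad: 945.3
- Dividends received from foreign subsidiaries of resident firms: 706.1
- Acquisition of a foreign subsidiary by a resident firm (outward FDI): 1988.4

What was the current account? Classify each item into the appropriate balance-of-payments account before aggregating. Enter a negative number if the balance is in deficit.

Goods: 2253.3 + 4603.5 + 723.4 = 7580.2
Services: -517.4 + 635.5 + 552.8 - 945.3 = -274.4
Primary income: 514.3 - 765.5 - 339.8 + 368.6 + 706.1 = 483.7
Secondary income: 896.3 + 261.6 = 1157.9
Current account = 7580.2 + (-274.4) + 483.7 + 1157.9 = 8947.4
(Excluded from the current account — financial account: inward foreign direct investment in the manufacturing sector 887.7, acquisition of a foreign subsidiary by a resident firm (outward FDI) 1988.4; capital account: acquisition of foreign patents and trademarks (non-produced assets) 257.3.)

8947.4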